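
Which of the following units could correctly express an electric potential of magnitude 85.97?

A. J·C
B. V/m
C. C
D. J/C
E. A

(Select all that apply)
D

electric potential has SI base units: kg * m^2 / (A * s^3)

Checking each option against kg * m^2 / (A * s^3):
  A. J·C: ✗ does not match
  B. V/m: ✗ does not match
  C. C: ✗ does not match
  D. J/C: ✓ matches
  E. A: ✗ does not match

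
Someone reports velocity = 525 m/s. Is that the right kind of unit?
Yes

velocity has SI base units: m / s
m/s reduces to the same SI base units, so it is a valid unit for velocity.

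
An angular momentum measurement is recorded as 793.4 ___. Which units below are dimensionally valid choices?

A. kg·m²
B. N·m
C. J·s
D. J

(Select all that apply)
C

angular momentum has SI base units: kg * m^2 / s

Checking each option against kg * m^2 / s:
  A. kg·m²: ✗ does not match
  B. N·m: ✗ does not match
  C. J·s: ✓ matches
  D. J: ✗ does not match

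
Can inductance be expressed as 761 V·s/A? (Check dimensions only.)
Yes

inductance has SI base units: kg * m^2 / (A^2 * s^2)
V·s/A reduces to the same SI base units, so it is a valid unit for inductance.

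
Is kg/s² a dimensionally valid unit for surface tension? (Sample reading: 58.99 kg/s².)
Yes

surface tension has SI base units: kg / s^2
kg/s² reduces to the same SI base units, so it is a valid unit for surface tension.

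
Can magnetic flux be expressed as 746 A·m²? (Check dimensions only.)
No

magnetic flux has SI base units: kg * m^2 / (A * s^2)
A·m² does NOT reduce to kg * m^2 / (A * s^2); a valid unit for magnetic flux would be e.g. Wb.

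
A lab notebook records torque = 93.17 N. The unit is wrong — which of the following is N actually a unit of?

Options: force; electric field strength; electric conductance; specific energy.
force

torque should have units dimensionally equivalent to kg * m^2 / s^2 (e.g. N·m).
The given unit 'N' reduces to kg * m / s^2. Of the listed options, that is the dimensionality of force.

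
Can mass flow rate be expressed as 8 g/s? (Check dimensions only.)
Yes

mass flow rate has SI base units: kg / s
g/s reduces to the same SI base units, so it is a valid unit for mass flow rate.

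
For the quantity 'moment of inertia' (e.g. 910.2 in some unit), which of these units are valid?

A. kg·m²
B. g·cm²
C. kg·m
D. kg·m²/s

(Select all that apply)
A, B

moment of inertia has SI base units: kg * m^2

Checking each option against kg * m^2:
  A. kg·m²: ✓ matches
  B. g·cm²: ✓ matches
  C. kg·m: ✗ does not match
  D. kg·m²/s: ✗ does not match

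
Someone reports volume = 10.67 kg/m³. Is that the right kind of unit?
No

volume has SI base units: m^3
kg/m³ does NOT reduce to m^3; a valid unit for volume would be e.g. m³.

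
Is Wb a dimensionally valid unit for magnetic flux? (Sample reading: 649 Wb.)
Yes

magnetic flux has SI base units: kg * m^2 / (A * s^2)
Wb reduces to the same SI base units, so it is a valid unit for magnetic flux.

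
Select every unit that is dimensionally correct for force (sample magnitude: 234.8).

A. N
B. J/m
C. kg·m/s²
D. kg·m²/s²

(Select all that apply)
A, B, C

force has SI base units: kg * m / s^2

Checking each option against kg * m / s^2:
  A. N: ✓ matches
  B. J/m: ✓ matches
  C. kg·m/s²: ✓ matches
  D. kg·m²/s²: ✗ does not match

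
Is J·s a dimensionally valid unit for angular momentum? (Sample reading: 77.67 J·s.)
Yes

angular momentum has SI base units: kg * m^2 / s
J·s reduces to the same SI base units, so it is a valid unit for angular momentum.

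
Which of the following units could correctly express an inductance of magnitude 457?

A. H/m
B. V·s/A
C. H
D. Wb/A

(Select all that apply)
B, C, D

inductance has SI base units: kg * m^2 / (A^2 * s^2)

Checking each option against kg * m^2 / (A^2 * s^2):
  A. H/m: ✗ does not match
  B. V·s/A: ✓ matches
  C. H: ✓ matches
  D. Wb/A: ✓ matches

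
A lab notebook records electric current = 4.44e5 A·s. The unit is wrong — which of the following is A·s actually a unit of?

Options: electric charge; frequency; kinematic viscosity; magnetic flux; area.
electric charge

electric current should have units dimensionally equivalent to A (e.g. A).
The given unit 'A·s' reduces to A * s. Of the listed options, that is the dimensionality of electric charge.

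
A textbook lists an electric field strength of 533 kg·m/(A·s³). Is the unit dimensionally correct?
Yes

electric field strength has SI base units: kg * m / (A * s^3)
kg·m/(A·s³) reduces to the same SI base units, so it is a valid unit for electric field strength.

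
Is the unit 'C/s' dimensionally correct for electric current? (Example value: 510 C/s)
Yes

electric current has SI base units: A
C/s reduces to the same SI base units, so it is a valid unit for electric current.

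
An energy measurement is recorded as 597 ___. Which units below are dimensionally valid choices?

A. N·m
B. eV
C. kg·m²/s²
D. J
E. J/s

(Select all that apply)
A, B, C, D

energy has SI base units: kg * m^2 / s^2

Checking each option against kg * m^2 / s^2:
  A. N·m: ✓ matches
  B. eV: ✓ matches
  C. kg·m²/s²: ✓ matches
  D. J: ✓ matches
  E. J/s: ✗ does not match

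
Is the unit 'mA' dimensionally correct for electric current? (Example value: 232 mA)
Yes

electric current has SI base units: A
mA reduces to the same SI base units, so it is a valid unit for electric current.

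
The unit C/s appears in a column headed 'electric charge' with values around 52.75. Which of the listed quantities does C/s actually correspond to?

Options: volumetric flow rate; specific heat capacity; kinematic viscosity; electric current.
electric current

electric charge should have units dimensionally equivalent to A * s (e.g. C).
The given unit 'C/s' reduces to A. Of the listed options, that is the dimensionality of electric current.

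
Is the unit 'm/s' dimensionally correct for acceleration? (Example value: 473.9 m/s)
No

acceleration has SI base units: m / s^2
m/s does NOT reduce to m / s^2; a valid unit for acceleration would be e.g. m/s².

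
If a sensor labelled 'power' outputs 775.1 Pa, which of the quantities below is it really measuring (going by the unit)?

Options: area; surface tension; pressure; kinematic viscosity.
pressure

power should have units dimensionally equivalent to kg * m^2 / s^3 (e.g. W).
The given unit 'Pa' reduces to kg / (m * s^2). Of the listed options, that is the dimensionality of pressure.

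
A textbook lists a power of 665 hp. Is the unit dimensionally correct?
Yes

power has SI base units: kg * m^2 / s^3
hp reduces to the same SI base units, so it is a valid unit for power.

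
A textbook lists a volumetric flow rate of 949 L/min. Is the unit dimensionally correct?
Yes

volumetric flow rate has SI base units: m^3 / s
L/min reduces to the same SI base units, so it is a valid unit for volumetric flow rate.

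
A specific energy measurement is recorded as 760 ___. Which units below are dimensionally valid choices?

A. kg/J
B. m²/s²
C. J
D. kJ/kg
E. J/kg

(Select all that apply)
B, D, E

specific energy has SI base units: m^2 / s^2

Checking each option against m^2 / s^2:
  A. kg/J: ✗ does not match
  B. m²/s²: ✓ matches
  C. J: ✗ does not match
  D. kJ/kg: ✓ matches
  E. J/kg: ✓ matches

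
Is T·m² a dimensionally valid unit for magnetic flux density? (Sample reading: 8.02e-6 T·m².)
No

magnetic flux density has SI base units: kg / (A * s^2)
T·m² does NOT reduce to kg / (A * s^2); a valid unit for magnetic flux density would be e.g. T.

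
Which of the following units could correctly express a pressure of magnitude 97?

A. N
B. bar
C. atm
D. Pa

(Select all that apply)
B, C, D

pressure has SI base units: kg / (m * s^2)

Checking each option against kg / (m * s^2):
  A. N: ✗ does not match
  B. bar: ✓ matches
  C. atm: ✓ matches
  D. Pa: ✓ matches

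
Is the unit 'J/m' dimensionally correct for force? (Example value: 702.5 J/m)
Yes

force has SI base units: kg * m / s^2
J/m reduces to the same SI base units, so it is a valid unit for force.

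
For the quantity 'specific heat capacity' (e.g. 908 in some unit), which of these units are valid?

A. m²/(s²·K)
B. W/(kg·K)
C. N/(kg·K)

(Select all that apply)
A

specific heat capacity has SI base units: m^2 / (s^2 * K)

Checking each option against m^2 / (s^2 * K):
  A. m²/(s²·K): ✓ matches
  B. W/(kg·K): ✗ does not match
  C. N/(kg·K): ✗ does not match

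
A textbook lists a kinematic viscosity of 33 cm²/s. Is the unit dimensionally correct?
Yes

kinematic viscosity has SI base units: m^2 / s
cm²/s reduces to the same SI base units, so it is a valid unit for kinematic viscosity.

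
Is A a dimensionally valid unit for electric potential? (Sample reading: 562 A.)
No

electric potential has SI base units: kg * m^2 / (A * s^3)
A does NOT reduce to kg * m^2 / (A * s^3); a valid unit for electric potential would be e.g. V.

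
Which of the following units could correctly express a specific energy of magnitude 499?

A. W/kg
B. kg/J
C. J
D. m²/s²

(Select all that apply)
D

specific energy has SI base units: m^2 / s^2

Checking each option against m^2 / s^2:
  A. W/kg: ✗ does not match
  B. kg/J: ✗ does not match
  C. J: ✗ does not match
  D. m²/s²: ✓ matches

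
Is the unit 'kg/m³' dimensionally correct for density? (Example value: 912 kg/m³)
Yes

density has SI base units: kg / m^3
kg/m³ reduces to the same SI base units, so it is a valid unit for density.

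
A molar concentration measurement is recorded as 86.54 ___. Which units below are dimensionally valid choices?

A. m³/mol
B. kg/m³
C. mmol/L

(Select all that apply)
C

molar concentration has SI base units: mol / m^3

Checking each option against mol / m^3:
  A. m³/mol: ✗ does not match
  B. kg/m³: ✗ does not match
  C. mmol/L: ✓ matches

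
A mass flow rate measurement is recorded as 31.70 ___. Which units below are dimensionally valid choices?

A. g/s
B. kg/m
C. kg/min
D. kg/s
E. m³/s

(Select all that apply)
A, C, D

mass flow rate has SI base units: kg / s

Checking each option against kg / s:
  A. g/s: ✓ matches
  B. kg/m: ✗ does not match
  C. kg/min: ✓ matches
  D. kg/s: ✓ matches
  E. m³/s: ✗ does not match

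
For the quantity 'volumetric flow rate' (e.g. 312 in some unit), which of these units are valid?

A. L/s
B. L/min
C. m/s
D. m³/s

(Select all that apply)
A, B, D

volumetric flow rate has SI base units: m^3 / s

Checking each option against m^3 / s:
  A. L/s: ✓ matches
  B. L/min: ✓ matches
  C. m/s: ✗ does not match
  D. m³/s: ✓ matches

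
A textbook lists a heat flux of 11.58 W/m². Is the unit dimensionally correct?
Yes

heat flux has SI base units: kg / s^3
W/m² reduces to the same SI base units, so it is a valid unit for heat flux.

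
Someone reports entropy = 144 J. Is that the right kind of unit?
No

entropy has SI base units: kg * m^2 / (s^2 * K)
J does NOT reduce to kg * m^2 / (s^2 * K); a valid unit for entropy would be e.g. J/K.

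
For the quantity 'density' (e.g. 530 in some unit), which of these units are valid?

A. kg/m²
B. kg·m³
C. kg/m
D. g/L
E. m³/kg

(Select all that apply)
D

density has SI base units: kg / m^3

Checking each option against kg / m^3:
  A. kg/m²: ✗ does not match
  B. kg·m³: ✗ does not match
  C. kg/m: ✗ does not match
  D. g/L: ✓ matches
  E. m³/kg: ✗ does not match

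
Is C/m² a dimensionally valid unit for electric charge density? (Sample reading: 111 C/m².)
No

electric charge density has SI base units: A * s / m^3
C/m² does NOT reduce to A * s / m^3; a valid unit for electric charge density would be e.g. C/m³.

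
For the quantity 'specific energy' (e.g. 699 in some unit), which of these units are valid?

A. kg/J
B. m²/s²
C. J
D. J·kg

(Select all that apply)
B

specific energy has SI base units: m^2 / s^2

Checking each option against m^2 / s^2:
  A. kg/J: ✗ does not match
  B. m²/s²: ✓ matches
  C. J: ✗ does not match
  D. J·kg: ✗ does not match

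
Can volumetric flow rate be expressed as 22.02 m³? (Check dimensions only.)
No

volumetric flow rate has SI base units: m^3 / s
m³ does NOT reduce to m^3 / s; a valid unit for volumetric flow rate would be e.g. m³/s.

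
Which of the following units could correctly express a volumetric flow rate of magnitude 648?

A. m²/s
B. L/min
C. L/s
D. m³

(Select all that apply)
B, C

volumetric flow rate has SI base units: m^3 / s

Checking each option against m^3 / s:
  A. m²/s: ✗ does not match
  B. L/min: ✓ matches
  C. L/s: ✓ matches
  D. m³: ✗ does not match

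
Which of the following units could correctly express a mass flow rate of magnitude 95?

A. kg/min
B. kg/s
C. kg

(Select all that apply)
A, B

mass flow rate has SI base units: kg / s

Checking each option against kg / s:
  A. kg/min: ✓ matches
  B. kg/s: ✓ matches
  C. kg: ✗ does not match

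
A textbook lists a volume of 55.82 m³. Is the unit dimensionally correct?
Yes

volume has SI base units: m^3
m³ reduces to the same SI base units, so it is a valid unit for volume.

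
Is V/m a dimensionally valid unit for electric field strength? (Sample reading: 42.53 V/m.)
Yes

electric field strength has SI base units: kg * m / (A * s^3)
V/m reduces to the same SI base units, so it is a valid unit for electric field strength.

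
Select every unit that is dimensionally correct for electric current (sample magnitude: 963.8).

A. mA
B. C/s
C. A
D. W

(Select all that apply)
A, B, C

electric current has SI base units: A

Checking each option against A:
  A. mA: ✓ matches
  B. C/s: ✓ matches
  C. A: ✓ matches
  D. W: ✗ does not match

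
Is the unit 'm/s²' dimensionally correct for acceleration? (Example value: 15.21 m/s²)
Yes

acceleration has SI base units: m / s^2
m/s² reduces to the same SI base units, so it is a valid unit for acceleration.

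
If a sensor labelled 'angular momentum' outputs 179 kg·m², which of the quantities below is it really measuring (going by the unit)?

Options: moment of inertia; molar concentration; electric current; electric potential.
moment of inertia

angular momentum should have units dimensionally equivalent to kg * m^2 / s (e.g. kg·m²/s).
The given unit 'kg·m²' reduces to kg * m^2. Of the listed options, that is the dimensionality of moment of inertia.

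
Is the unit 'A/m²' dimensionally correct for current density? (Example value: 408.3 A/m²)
Yes

current density has SI base units: A / m^2
A/m² reduces to the same SI base units, so it is a valid unit for current density.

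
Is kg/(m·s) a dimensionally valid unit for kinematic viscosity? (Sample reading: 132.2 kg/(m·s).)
No

kinematic viscosity has SI base units: m^2 / s
kg/(m·s) does NOT reduce to m^2 / s; a valid unit for kinematic viscosity would be e.g. m²/s.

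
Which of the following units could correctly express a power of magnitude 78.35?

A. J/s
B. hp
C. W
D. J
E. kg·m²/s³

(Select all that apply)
A, B, C, E

power has SI base units: kg * m^2 / s^3

Checking each option against kg * m^2 / s^3:
  A. J/s: ✓ matches
  B. hp: ✓ matches
  C. W: ✓ matches
  D. J: ✗ does not match
  E. kg·m²/s³: ✓ matches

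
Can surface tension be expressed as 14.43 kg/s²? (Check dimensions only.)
Yes

surface tension has SI base units: kg / s^2
kg/s² reduces to the same SI base units, so it is a valid unit for surface tension.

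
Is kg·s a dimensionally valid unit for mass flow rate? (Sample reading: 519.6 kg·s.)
No

mass flow rate has SI base units: kg / s
kg·s does NOT reduce to kg / s; a valid unit for mass flow rate would be e.g. kg/s.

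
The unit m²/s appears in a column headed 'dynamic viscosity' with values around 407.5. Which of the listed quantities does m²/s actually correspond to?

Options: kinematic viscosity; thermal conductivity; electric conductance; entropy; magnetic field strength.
kinematic viscosity

dynamic viscosity should have units dimensionally equivalent to kg / (m * s) (e.g. Pa·s).
The given unit 'm²/s' reduces to m^2 / s. Of the listed options, that is the dimensionality of kinematic viscosity.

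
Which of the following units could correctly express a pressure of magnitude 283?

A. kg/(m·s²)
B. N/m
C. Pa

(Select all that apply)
A, C

pressure has SI base units: kg / (m * s^2)

Checking each option against kg / (m * s^2):
  A. kg/(m·s²): ✓ matches
  B. N/m: ✗ does not match
  C. Pa: ✓ matches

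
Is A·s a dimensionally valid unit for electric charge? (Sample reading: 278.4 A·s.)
Yes

electric charge has SI base units: A * s
A·s reduces to the same SI base units, so it is a valid unit for electric charge.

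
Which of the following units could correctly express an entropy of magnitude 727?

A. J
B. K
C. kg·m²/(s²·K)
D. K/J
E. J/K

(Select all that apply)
C, E

entropy has SI base units: kg * m^2 / (s^2 * K)

Checking each option against kg * m^2 / (s^2 * K):
  A. J: ✗ does not match
  B. K: ✗ does not match
  C. kg·m²/(s²·K): ✓ matches
  D. K/J: ✗ does not match
  E. J/K: ✓ matches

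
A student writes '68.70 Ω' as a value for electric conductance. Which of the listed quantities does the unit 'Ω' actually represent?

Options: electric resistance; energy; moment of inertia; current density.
electric resistance

electric conductance should have units dimensionally equivalent to A^2 * s^3 / (kg * m^2) (e.g. S).
The given unit 'Ω' reduces to kg * m^2 / (A^2 * s^3). Of the listed options, that is the dimensionality of electric resistance.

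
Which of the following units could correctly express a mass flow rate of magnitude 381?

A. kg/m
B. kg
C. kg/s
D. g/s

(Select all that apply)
C, D

mass flow rate has SI base units: kg / s

Checking each option against kg / s:
  A. kg/m: ✗ does not match
  B. kg: ✗ does not match
  C. kg/s: ✓ matches
  D. g/s: ✓ matches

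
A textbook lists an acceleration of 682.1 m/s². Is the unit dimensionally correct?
Yes

acceleration has SI base units: m / s^2
m/s² reduces to the same SI base units, so it is a valid unit for acceleration.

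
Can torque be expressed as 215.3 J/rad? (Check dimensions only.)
Yes

torque has SI base units: kg * m^2 / s^2
J/rad reduces to the same SI base units, so it is a valid unit for torque.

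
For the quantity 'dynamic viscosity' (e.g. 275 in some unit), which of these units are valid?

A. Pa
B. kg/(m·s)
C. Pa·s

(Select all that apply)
B, C

dynamic viscosity has SI base units: kg / (m * s)

Checking each option against kg / (m * s):
  A. Pa: ✗ does not match
  B. kg/(m·s): ✓ matches
  C. Pa·s: ✓ matches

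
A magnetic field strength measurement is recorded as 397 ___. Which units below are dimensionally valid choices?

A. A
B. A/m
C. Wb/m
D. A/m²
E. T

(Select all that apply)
B

magnetic field strength has SI base units: A / m

Checking each option against A / m:
  A. A: ✗ does not match
  B. A/m: ✓ matches
  C. Wb/m: ✗ does not match
  D. A/m²: ✗ does not match
  E. T: ✗ does not match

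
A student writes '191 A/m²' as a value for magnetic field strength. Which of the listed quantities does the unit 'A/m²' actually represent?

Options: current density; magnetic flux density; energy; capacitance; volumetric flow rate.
current density

magnetic field strength should have units dimensionally equivalent to A / m (e.g. A/m).
The given unit 'A/m²' reduces to A / m^2. Of the listed options, that is the dimensionality of current density.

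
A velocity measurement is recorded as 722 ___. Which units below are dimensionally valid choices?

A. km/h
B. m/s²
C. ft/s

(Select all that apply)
A, C

velocity has SI base units: m / s

Checking each option against m / s:
  A. km/h: ✓ matches
  B. m/s²: ✗ does not match
  C. ft/s: ✓ matches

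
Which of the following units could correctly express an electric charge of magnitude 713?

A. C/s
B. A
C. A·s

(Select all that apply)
C

electric charge has SI base units: A * s

Checking each option against A * s:
  A. C/s: ✗ does not match
  B. A: ✗ does not match
  C. A·s: ✓ matches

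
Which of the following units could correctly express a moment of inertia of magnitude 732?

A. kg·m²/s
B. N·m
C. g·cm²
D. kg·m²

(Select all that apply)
C, D

moment of inertia has SI base units: kg * m^2

Checking each option against kg * m^2:
  A. kg·m²/s: ✗ does not match
  B. N·m: ✗ does not match
  C. g·cm²: ✓ matches
  D. kg·m²: ✓ matches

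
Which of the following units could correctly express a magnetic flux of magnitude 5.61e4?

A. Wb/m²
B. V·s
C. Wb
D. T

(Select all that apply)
B, C

magnetic flux has SI base units: kg * m^2 / (A * s^2)

Checking each option against kg * m^2 / (A * s^2):
  A. Wb/m²: ✗ does not match
  B. V·s: ✓ matches
  C. Wb: ✓ matches
  D. T: ✗ does not match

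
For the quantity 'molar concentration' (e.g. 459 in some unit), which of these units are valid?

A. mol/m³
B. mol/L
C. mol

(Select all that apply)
A, B

molar concentration has SI base units: mol / m^3

Checking each option against mol / m^3:
  A. mol/m³: ✓ matches
  B. mol/L: ✓ matches
  C. mol: ✗ does not match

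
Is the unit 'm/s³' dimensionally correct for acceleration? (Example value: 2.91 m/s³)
No

acceleration has SI base units: m / s^2
m/s³ does NOT reduce to m / s^2; a valid unit for acceleration would be e.g. m/s².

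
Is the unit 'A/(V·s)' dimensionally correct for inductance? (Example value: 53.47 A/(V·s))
No

inductance has SI base units: kg * m^2 / (A^2 * s^2)
A/(V·s) does NOT reduce to kg * m^2 / (A^2 * s^2); a valid unit for inductance would be e.g. H.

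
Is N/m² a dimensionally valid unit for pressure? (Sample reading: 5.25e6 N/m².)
Yes

pressure has SI base units: kg / (m * s^2)
N/m² reduces to the same SI base units, so it is a valid unit for pressure.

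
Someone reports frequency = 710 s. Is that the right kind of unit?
No

frequency has SI base units: 1 / s
s does NOT reduce to 1 / s; a valid unit for frequency would be e.g. Hz.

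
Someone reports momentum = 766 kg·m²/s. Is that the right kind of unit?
No

momentum has SI base units: kg * m / s
kg·m²/s does NOT reduce to kg * m / s; a valid unit for momentum would be e.g. kg·m/s.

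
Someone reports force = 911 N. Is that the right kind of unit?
Yes

force has SI base units: kg * m / s^2
N reduces to the same SI base units, so it is a valid unit for force.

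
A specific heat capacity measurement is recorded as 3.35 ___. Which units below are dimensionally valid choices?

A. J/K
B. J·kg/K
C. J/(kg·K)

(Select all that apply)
C

specific heat capacity has SI base units: m^2 / (s^2 * K)

Checking each option against m^2 / (s^2 * K):
  A. J/K: ✗ does not match
  B. J·kg/K: ✗ does not match
  C. J/(kg·K): ✓ matches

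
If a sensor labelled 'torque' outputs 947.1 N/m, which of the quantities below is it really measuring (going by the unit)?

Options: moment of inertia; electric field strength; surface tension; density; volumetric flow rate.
surface tension

torque should have units dimensionally equivalent to kg * m^2 / s^2 (e.g. N·m).
The given unit 'N/m' reduces to kg / s^2. Of the listed options, that is the dimensionality of surface tension.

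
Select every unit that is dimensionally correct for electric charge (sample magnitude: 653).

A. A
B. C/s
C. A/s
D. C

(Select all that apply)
D

electric charge has SI base units: A * s

Checking each option against A * s:
  A. A: ✗ does not match
  B. C/s: ✗ does not match
  C. A/s: ✗ does not match
  D. C: ✓ matches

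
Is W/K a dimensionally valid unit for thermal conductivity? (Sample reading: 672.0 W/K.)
No

thermal conductivity has SI base units: kg * m / (s^3 * K)
W/K does NOT reduce to kg * m / (s^3 * K); a valid unit for thermal conductivity would be e.g. W/(m·K).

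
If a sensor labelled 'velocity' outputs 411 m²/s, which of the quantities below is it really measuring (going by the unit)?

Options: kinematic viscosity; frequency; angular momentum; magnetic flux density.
kinematic viscosity

velocity should have units dimensionally equivalent to m / s (e.g. m/s).
The given unit 'm²/s' reduces to m^2 / s. Of the listed options, that is the dimensionality of kinematic viscosity.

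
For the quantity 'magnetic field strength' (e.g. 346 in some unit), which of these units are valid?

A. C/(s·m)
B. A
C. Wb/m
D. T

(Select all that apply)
A

magnetic field strength has SI base units: A / m

Checking each option against A / m:
  A. C/(s·m): ✓ matches
  B. A: ✗ does not match
  C. Wb/m: ✗ does not match
  D. T: ✗ does not match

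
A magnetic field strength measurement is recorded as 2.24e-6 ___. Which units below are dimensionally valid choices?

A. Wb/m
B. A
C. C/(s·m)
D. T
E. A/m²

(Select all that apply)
C

magnetic field strength has SI base units: A / m

Checking each option against A / m:
  A. Wb/m: ✗ does not match
  B. A: ✗ does not match
  C. C/(s·m): ✓ matches
  D. T: ✗ does not match
  E. A/m²: ✗ does not match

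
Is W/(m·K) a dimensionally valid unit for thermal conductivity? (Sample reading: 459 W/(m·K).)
Yes

thermal conductivity has SI base units: kg * m / (s^3 * K)
W/(m·K) reduces to the same SI base units, so it is a valid unit for thermal conductivity.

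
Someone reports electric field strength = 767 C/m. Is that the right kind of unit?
No

electric field strength has SI base units: kg * m / (A * s^3)
C/m does NOT reduce to kg * m / (A * s^3); a valid unit for electric field strength would be e.g. V/m.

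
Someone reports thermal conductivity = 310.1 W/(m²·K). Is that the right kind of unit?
No

thermal conductivity has SI base units: kg * m / (s^3 * K)
W/(m²·K) does NOT reduce to kg * m / (s^3 * K); a valid unit for thermal conductivity would be e.g. W/(m·K).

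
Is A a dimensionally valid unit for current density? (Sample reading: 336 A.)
No

current density has SI base units: A / m^2
A does NOT reduce to A / m^2; a valid unit for current density would be e.g. A/m².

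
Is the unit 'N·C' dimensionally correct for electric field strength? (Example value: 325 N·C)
No

electric field strength has SI base units: kg * m / (A * s^3)
N·C does NOT reduce to kg * m / (A * s^3); a valid unit for electric field strength would be e.g. V/m.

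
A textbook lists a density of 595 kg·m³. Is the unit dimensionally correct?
No

density has SI base units: kg / m^3
kg·m³ does NOT reduce to kg / m^3; a valid unit for density would be e.g. kg/m³.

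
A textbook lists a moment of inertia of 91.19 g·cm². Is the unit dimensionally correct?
Yes

moment of inertia has SI base units: kg * m^2
g·cm² reduces to the same SI base units, so it is a valid unit for moment of inertia.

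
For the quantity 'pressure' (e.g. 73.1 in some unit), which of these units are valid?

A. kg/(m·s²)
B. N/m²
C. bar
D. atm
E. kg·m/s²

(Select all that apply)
A, B, C, D

pressure has SI base units: kg / (m * s^2)

Checking each option against kg / (m * s^2):
  A. kg/(m·s²): ✓ matches
  B. N/m²: ✓ matches
  C. bar: ✓ matches
  D. atm: ✓ matches
  E. kg·m/s²: ✗ does not match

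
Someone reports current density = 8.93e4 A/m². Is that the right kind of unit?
Yes

current density has SI base units: A / m^2
A/m² reduces to the same SI base units, so it is a valid unit for current density.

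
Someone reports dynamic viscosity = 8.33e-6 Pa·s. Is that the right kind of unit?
Yes

dynamic viscosity has SI base units: kg / (m * s)
Pa·s reduces to the same SI base units, so it is a valid unit for dynamic viscosity.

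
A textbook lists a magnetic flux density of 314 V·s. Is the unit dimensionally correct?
No

magnetic flux density has SI base units: kg / (A * s^2)
V·s does NOT reduce to kg / (A * s^2); a valid unit for magnetic flux density would be e.g. T.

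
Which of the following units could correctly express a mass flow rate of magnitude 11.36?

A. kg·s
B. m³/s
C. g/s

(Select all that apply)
C

mass flow rate has SI base units: kg / s

Checking each option against kg / s:
  A. kg·s: ✗ does not match
  B. m³/s: ✗ does not match
  C. g/s: ✓ matches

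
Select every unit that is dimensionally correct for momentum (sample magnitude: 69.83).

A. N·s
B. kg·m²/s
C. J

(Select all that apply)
A

momentum has SI base units: kg * m / s

Checking each option against kg * m / s:
  A. N·s: ✓ matches
  B. kg·m²/s: ✗ does not match
  C. J: ✗ does not match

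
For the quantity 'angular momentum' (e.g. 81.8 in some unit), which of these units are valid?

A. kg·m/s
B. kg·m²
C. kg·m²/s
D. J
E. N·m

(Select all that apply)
C

angular momentum has SI base units: kg * m^2 / s

Checking each option against kg * m^2 / s:
  A. kg·m/s: ✗ does not match
  B. kg·m²: ✗ does not match
  C. kg·m²/s: ✓ matches
  D. J: ✗ does not match
  E. N·m: ✗ does not match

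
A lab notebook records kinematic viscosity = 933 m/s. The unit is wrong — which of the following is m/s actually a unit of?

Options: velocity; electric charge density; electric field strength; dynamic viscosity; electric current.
velocity

kinematic viscosity should have units dimensionally equivalent to m^2 / s (e.g. m²/s).
The given unit 'm/s' reduces to m / s. Of the listed options, that is the dimensionality of velocity.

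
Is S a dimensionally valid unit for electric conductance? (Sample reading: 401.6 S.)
Yes

electric conductance has SI base units: A^2 * s^3 / (kg * m^2)
S reduces to the same SI base units, so it is a valid unit for electric conductance.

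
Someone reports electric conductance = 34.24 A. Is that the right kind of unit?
No

electric conductance has SI base units: A^2 * s^3 / (kg * m^2)
A does NOT reduce to A^2 * s^3 / (kg * m^2); a valid unit for electric conductance would be e.g. S.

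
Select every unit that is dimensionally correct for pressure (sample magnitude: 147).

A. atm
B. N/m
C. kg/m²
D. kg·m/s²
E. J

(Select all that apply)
A

pressure has SI base units: kg / (m * s^2)

Checking each option against kg / (m * s^2):
  A. atm: ✓ matches
  B. N/m: ✗ does not match
  C. kg/m²: ✗ does not match
  D. kg·m/s²: ✗ does not match
  E. J: ✗ does not match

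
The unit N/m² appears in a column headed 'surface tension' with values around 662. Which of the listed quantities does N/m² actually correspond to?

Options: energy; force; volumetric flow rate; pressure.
pressure

surface tension should have units dimensionally equivalent to kg / s^2 (e.g. N/m).
The given unit 'N/m²' reduces to kg / (m * s^2). Of the listed options, that is the dimensionality of pressure.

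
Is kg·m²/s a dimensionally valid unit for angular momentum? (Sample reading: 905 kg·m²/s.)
Yes

angular momentum has SI base units: kg * m^2 / s
kg·m²/s reduces to the same SI base units, so it is a valid unit for angular momentum.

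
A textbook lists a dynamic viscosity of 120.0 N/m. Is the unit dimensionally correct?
No

dynamic viscosity has SI base units: kg / (m * s)
N/m does NOT reduce to kg / (m * s); a valid unit for dynamic viscosity would be e.g. Pa·s.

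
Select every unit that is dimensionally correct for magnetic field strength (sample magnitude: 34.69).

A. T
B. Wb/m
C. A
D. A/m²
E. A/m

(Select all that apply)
E

magnetic field strength has SI base units: A / m

Checking each option against A / m:
  A. T: ✗ does not match
  B. Wb/m: ✗ does not match
  C. A: ✗ does not match
  D. A/m²: ✗ does not match
  E. A/m: ✓ matches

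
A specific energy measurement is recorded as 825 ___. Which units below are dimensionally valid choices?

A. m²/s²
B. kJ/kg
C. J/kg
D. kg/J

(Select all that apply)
A, B, C

specific energy has SI base units: m^2 / s^2

Checking each option against m^2 / s^2:
  A. m²/s²: ✓ matches
  B. kJ/kg: ✓ matches
  C. J/kg: ✓ matches
  D. kg/J: ✗ does not match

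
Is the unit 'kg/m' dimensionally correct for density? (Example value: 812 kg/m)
No

density has SI base units: kg / m^3
kg/m does NOT reduce to kg / m^3; a valid unit for density would be e.g. kg/m³.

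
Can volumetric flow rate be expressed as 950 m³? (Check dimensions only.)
No

volumetric flow rate has SI base units: m^3 / s
m³ does NOT reduce to m^3 / s; a valid unit for volumetric flow rate would be e.g. m³/s.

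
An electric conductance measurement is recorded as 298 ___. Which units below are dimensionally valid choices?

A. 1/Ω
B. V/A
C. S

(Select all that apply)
A, C

electric conductance has SI base units: A^2 * s^3 / (kg * m^2)

Checking each option against A^2 * s^3 / (kg * m^2):
  A. 1/Ω: ✓ matches
  B. V/A: ✗ does not match
  C. S: ✓ matches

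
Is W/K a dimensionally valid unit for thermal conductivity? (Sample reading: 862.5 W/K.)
No

thermal conductivity has SI base units: kg * m / (s^3 * K)
W/K does NOT reduce to kg * m / (s^3 * K); a valid unit for thermal conductivity would be e.g. W/(m·K).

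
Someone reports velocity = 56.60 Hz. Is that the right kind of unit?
No

velocity has SI base units: m / s
Hz does NOT reduce to m / s; a valid unit for velocity would be e.g. m/s.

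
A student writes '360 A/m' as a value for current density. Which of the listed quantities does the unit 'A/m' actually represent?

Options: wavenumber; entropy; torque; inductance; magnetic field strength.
magnetic field strength

current density should have units dimensionally equivalent to A / m^2 (e.g. A/m²).
The given unit 'A/m' reduces to A / m. Of the listed options, that is the dimensionality of magnetic field strength.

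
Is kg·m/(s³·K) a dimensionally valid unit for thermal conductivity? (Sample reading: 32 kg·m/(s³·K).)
Yes

thermal conductivity has SI base units: kg * m / (s^3 * K)
kg·m/(s³·K) reduces to the same SI base units, so it is a valid unit for thermal conductivity.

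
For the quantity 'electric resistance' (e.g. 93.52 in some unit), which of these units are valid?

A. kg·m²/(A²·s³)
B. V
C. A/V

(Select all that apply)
A

electric resistance has SI base units: kg * m^2 / (A^2 * s^3)

Checking each option against kg * m^2 / (A^2 * s^3):
  A. kg·m²/(A²·s³): ✓ matches
  B. V: ✗ does not match
  C. A/V: ✗ does not match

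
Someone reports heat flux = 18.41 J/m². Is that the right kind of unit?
No

heat flux has SI base units: kg / s^3
J/m² does NOT reduce to kg / s^3; a valid unit for heat flux would be e.g. W/m².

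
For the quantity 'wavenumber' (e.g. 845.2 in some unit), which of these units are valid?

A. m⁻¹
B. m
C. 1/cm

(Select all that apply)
A, C

wavenumber has SI base units: 1 / m

Checking each option against 1 / m:
  A. m⁻¹: ✓ matches
  B. m: ✗ does not match
  C. 1/cm: ✓ matches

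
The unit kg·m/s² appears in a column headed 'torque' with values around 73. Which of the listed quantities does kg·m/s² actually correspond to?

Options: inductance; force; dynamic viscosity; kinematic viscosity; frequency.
force

torque should have units dimensionally equivalent to kg * m^2 / s^2 (e.g. N·m).
The given unit 'kg·m/s²' reduces to kg * m / s^2. Of the listed options, that is the dimensionality of force.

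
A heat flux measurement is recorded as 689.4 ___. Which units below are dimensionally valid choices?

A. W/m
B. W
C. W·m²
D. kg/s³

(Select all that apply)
D

heat flux has SI base units: kg / s^3

Checking each option against kg / s^3:
  A. W/m: ✗ does not match
  B. W: ✗ does not match
  C. W·m²: ✗ does not match
  D. kg/s³: ✓ matches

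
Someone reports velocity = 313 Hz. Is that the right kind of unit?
No

velocity has SI base units: m / s
Hz does NOT reduce to m / s; a valid unit for velocity would be e.g. m/s.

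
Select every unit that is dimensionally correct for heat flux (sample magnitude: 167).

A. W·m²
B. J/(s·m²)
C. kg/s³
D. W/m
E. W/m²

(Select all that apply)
B, C, E

heat flux has SI base units: kg / s^3

Checking each option against kg / s^3:
  A. W·m²: ✗ does not match
  B. J/(s·m²): ✓ matches
  C. kg/s³: ✓ matches
  D. W/m: ✗ does not match
  E. W/m²: ✓ matches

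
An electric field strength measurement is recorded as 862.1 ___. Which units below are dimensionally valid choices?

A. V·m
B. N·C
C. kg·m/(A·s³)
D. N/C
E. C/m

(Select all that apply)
C, D

electric field strength has SI base units: kg * m / (A * s^3)

Checking each option against kg * m / (A * s^3):
  A. V·m: ✗ does not match
  B. N·C: ✗ does not match
  C. kg·m/(A·s³): ✓ matches
  D. N/C: ✓ matches
  E. C/m: ✗ does not match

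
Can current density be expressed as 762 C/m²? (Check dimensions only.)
No

current density has SI base units: A / m^2
C/m² does NOT reduce to A / m^2; a valid unit for current density would be e.g. A/m².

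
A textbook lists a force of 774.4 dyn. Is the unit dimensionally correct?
Yes

force has SI base units: kg * m / s^2
dyn reduces to the same SI base units, so it is a valid unit for force.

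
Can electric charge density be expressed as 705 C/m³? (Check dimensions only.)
Yes

electric charge density has SI base units: A * s / m^3
C/m³ reduces to the same SI base units, so it is a valid unit for electric charge density.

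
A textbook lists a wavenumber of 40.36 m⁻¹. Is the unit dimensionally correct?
Yes

wavenumber has SI base units: 1 / m
m⁻¹ reduces to the same SI base units, so it is a valid unit for wavenumber.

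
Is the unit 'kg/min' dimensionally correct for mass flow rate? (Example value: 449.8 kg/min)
Yes

mass flow rate has SI base units: kg / s
kg/min reduces to the same SI base units, so it is a valid unit for mass flow rate.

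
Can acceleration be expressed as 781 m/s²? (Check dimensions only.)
Yes

acceleration has SI base units: m / s^2
m/s² reduces to the same SI base units, so it is a valid unit for acceleration.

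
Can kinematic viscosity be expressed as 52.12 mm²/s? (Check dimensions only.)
Yes

kinematic viscosity has SI base units: m^2 / s
mm²/s reduces to the same SI base units, so it is a valid unit for kinematic viscosity.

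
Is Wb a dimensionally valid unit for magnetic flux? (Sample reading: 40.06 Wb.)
Yes

magnetic flux has SI base units: kg * m^2 / (A * s^2)
Wb reduces to the same SI base units, so it is a valid unit for magnetic flux.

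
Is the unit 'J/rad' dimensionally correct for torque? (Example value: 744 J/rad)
Yes

torque has SI base units: kg * m^2 / s^2
J/rad reduces to the same SI base units, so it is a valid unit for torque.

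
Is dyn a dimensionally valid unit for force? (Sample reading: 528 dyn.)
Yes

force has SI base units: kg * m / s^2
dyn reduces to the same SI base units, so it is a valid unit for force.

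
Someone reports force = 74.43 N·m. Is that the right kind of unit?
No

force has SI base units: kg * m / s^2
N·m does NOT reduce to kg * m / s^2; a valid unit for force would be e.g. N.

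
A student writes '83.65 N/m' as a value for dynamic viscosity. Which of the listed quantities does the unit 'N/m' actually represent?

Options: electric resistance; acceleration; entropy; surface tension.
surface tension

dynamic viscosity should have units dimensionally equivalent to kg / (m * s) (e.g. Pa·s).
The given unit 'N/m' reduces to kg / s^2. Of the listed options, that is the dimensionality of surface tension.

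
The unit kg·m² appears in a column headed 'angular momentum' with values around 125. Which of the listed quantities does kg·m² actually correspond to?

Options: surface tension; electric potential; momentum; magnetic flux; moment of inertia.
moment of inertia

angular momentum should have units dimensionally equivalent to kg * m^2 / s (e.g. kg·m²/s).
The given unit 'kg·m²' reduces to kg * m^2. Of the listed options, that is the dimensionality of moment of inertia.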